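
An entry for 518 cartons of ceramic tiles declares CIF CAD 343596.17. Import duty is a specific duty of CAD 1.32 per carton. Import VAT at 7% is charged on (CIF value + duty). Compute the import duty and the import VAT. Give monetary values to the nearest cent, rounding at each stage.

Import duty: CAD 683.76; import VAT: CAD 24099.60

Import duty = 518 × 1.32 = 683.76
VAT base = CIF + duty = 343596.17 + 683.76 = 344279.93
Import VAT = 344279.93 × 7% = 24099.60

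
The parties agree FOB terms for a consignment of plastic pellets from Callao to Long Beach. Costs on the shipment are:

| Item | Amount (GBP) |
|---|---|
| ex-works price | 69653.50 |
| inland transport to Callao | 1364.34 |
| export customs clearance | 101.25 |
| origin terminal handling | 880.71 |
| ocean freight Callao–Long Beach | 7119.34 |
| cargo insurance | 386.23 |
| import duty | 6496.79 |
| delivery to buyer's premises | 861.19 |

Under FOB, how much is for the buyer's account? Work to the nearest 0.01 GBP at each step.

Buyer's account: GBP 14863.55

FOB: the seller bears costs until goods are on board at the origin port; the buyer bears freight, insurance and all costs thereafter.
Seller's account: goods 69653.50 + inland to port 1364.34 + export clearance 101.25 + origin terminal 880.71 = 71999.80
Buyer's account: freight 7119.34 + insurance 386.23 + duty 6496.79 + delivery 861.19 = 14863.55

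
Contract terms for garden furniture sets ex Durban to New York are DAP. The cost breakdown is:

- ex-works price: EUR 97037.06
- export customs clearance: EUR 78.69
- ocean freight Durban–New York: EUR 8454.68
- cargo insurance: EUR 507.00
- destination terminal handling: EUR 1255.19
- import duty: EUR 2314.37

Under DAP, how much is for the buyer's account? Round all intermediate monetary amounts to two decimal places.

Buyer's account: EUR 2314.37

DAP: the seller bears all costs to the named destination except import duty and clearance.
Seller's account: goods 97037.06 + export clearance 78.69 + freight 8454.68 + insurance 507.00 + destination terminal 1255.19 = 107332.62
Buyer's account: duty 2314.37 = 2314.37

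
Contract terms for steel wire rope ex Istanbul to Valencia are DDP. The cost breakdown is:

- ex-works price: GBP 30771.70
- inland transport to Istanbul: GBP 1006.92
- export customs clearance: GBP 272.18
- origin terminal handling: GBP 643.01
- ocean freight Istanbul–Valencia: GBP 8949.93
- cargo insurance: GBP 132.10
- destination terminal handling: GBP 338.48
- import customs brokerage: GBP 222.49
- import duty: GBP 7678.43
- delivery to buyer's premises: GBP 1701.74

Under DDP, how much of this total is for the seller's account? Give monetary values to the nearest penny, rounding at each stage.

Seller's account: GBP 51716.98

DDP: the seller bears all costs including import duty.
Seller's account: goods 30771.70 + inland to port 1006.92 + export clearance 272.18 + origin terminal 643.01 + freight 8949.93 + insurance 132.10 + destination terminal 338.48 + brokerage 222.49 + duty 7678.43 + delivery 1701.74 = 51716.98
Buyer's account: 0.00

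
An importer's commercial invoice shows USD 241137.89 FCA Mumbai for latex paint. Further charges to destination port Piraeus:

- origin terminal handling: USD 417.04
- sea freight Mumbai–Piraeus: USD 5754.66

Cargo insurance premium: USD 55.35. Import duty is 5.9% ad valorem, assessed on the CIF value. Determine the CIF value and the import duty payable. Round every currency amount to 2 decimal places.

CIF = FCA price + pre-shipment costs + freight + insurance
CIF = 241137.89 + 417.04 + 5754.66 + 55.35 = 247364.94
Import duty = 247364.94 × 5.9% = 14594.53

CIF value: USD 247364.94; import duty: USD 14594.53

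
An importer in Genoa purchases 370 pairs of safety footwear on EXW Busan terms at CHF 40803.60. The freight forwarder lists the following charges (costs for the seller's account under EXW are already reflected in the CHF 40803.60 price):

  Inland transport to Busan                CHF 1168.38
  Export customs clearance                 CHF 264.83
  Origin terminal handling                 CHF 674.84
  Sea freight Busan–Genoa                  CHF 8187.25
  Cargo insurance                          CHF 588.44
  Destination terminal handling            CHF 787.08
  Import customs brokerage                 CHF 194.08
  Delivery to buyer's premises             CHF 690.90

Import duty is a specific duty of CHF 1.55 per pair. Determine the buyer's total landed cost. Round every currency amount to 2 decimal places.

EXW: the seller makes goods available at their premises; the buyer bears all onward costs.
CIF value = EXW price + inland to port + export clearance + origin terminal + freight + insurance = 40803.60 + 1168.38 + 264.83 + 674.84 + 8187.25 + 588.44 = 51687.34
Import duty = 370 × 1.55 = 573.50
Buyer bears: inland to port 1168.38 + export clearance 264.83 + origin terminal 674.84 + freight 8187.25 + insurance 588.44 + destination terminal 787.08 + brokerage 194.08 + delivery 690.90 + duty 573.50 = 13129.30
Landed cost = invoice 40803.60 + 13129.30 = 53932.90

Total landed cost: CHF 53932.90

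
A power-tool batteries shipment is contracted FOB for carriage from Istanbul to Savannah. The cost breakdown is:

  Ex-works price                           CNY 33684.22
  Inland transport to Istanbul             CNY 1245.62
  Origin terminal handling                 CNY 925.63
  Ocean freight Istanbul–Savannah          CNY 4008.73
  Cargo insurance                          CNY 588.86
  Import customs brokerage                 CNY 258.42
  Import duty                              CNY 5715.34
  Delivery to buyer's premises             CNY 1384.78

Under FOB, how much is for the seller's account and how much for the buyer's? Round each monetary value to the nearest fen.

FOB: the seller bears costs until goods are on board at the origin port; the buyer bears freight, insurance and all costs thereafter.
Seller's account: goods 33684.22 + inland to port 1245.62 + origin terminal 925.63 = 35855.47
Buyer's account: freight 4008.73 + insurance 588.86 + brokerage 258.42 + duty 5715.34 + delivery 1384.78 = 11956.13

Seller: CNY 35855.47; buyer: CNY 11956.13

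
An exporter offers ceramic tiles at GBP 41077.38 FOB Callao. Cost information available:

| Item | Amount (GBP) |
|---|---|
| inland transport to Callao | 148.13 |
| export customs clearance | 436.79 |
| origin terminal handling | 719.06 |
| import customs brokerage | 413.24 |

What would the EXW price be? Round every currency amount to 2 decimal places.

Not relevant to the conversion: brokerage — on the buyer under both terms; not part of either seller's price.
From FOB to EXW, the seller no longer bears: inland to port, export clearance, origin terminal.
EXW price = 41077.38 − 148.13 − 436.79 − 719.06 = 39773.40

EXW price: GBP 39773.40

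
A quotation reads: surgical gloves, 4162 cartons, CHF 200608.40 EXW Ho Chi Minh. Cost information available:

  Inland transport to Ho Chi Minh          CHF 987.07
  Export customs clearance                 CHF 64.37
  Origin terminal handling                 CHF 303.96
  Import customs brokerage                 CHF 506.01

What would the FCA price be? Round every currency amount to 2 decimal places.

FCA price: CHF 201659.84

Not relevant to the conversion: origin terminal, brokerage — on the buyer under both terms; not part of either seller's price.
From EXW to FCA, the seller additionally bears: inland to port, export clearance.
FCA price = 200608.40 + 987.07 + 64.37 = 201659.84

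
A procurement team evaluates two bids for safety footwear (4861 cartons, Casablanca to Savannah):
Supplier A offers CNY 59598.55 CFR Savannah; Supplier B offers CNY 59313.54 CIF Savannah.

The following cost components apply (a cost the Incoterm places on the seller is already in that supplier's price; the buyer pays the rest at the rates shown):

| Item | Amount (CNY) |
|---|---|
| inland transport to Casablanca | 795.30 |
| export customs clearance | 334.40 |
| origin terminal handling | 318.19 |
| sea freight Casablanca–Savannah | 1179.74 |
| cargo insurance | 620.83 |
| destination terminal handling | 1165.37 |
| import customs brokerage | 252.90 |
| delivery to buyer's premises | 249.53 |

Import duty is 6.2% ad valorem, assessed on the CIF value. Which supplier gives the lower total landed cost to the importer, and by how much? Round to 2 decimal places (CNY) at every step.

Supplier A (CFR):
CIF value = CFR price + insurance = 59598.55 + 620.83 = 60219.38
Import duty = 60219.38 × 6.2% = 3733.60
Buyer bears (A): 620.83 + 1165.37 + 252.90 + 249.53 = 2288.63
Landed cost (A) = invoice 59598.55 + 2288.63 + duty 3733.60 = 65620.78
Supplier B (CIF):
The CIF price already equals the CIF value: 59313.54
Import duty = 59313.54 × 6.2% = 3677.44
Buyer bears (B): 1165.37 + 252.90 + 249.53 = 1667.80
Landed cost (B) = invoice 59313.54 + 1667.80 + duty 3677.44 = 64658.78
Difference = |65620.78 − 64658.78| = 962.00

Supplier B is cheaper by CNY 962.00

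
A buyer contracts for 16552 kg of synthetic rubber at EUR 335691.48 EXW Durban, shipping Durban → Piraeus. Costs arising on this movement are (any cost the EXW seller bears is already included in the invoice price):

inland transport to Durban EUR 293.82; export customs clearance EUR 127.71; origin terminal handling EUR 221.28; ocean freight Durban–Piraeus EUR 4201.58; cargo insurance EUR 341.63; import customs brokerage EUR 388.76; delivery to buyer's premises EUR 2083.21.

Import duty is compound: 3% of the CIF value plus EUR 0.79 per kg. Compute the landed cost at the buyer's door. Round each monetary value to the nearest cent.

EXW: the seller makes goods available at their premises; the buyer bears all onward costs.
CIF value = EXW price + inland to port + export clearance + origin terminal + freight + insurance = 335691.48 + 293.82 + 127.71 + 221.28 + 4201.58 + 341.63 = 340877.50
Ad valorem component: 340877.50 × 3% = 10226.33
Specific component: 16552 × 0.79 = 13076.08
Import duty = 10226.33 + 13076.08 = 23302.41
Buyer bears: inland to port 293.82 + export clearance 127.71 + origin terminal 221.28 + freight 4201.58 + insurance 341.63 + brokerage 388.76 + delivery 2083.21 + duty 23302.41 = 30960.40
Landed cost = invoice 335691.48 + 30960.40 = 366651.88

Total landed cost: EUR 366651.88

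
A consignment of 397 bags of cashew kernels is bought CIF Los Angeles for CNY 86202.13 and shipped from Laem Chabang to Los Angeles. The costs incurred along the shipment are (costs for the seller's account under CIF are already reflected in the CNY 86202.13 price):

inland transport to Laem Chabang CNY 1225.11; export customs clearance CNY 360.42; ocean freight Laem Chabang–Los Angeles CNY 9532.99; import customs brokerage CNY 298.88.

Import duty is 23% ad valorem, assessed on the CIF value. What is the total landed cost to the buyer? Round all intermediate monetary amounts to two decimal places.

CIF: the seller pays costs through ocean freight and marine insurance to the destination port.
Already in the invoice (seller's account under CIF): inland to port, export clearance, freight — exclude.
The CIF price already equals the CIF value: 86202.13
Import duty = 86202.13 × 23% = 19826.49
Buyer bears: brokerage 298.88 + duty 19826.49 = 20125.37
Landed cost = invoice 86202.13 + 20125.37 = 106327.50

Total landed cost: CNY 106327.50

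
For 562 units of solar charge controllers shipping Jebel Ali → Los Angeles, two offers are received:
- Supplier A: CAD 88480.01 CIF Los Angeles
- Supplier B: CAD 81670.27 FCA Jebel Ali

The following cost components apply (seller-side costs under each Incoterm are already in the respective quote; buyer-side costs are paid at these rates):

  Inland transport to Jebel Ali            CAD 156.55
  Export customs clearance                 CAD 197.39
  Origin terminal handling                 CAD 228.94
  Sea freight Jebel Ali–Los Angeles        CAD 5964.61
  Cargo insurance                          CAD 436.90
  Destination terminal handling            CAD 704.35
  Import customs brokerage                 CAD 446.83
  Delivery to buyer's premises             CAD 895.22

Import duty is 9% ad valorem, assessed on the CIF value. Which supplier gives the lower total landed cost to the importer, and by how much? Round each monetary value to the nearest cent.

Supplier B is cheaper by CAD 195.43

Supplier A (CIF):
The CIF price already equals the CIF value: 88480.01
Import duty = 88480.01 × 9% = 7963.20
Buyer bears (A): 704.35 + 446.83 + 895.22 = 2046.40
Landed cost (A) = invoice 88480.01 + 2046.40 + duty 7963.20 = 98489.61
Supplier B (FCA):
CIF value = FCA price + origin terminal + freight + insurance = 81670.27 + 228.94 + 5964.61 + 436.90 = 88300.72
Import duty = 88300.72 × 9% = 7947.06
Buyer bears (B): 228.94 + 5964.61 + 436.90 + 704.35 + 446.83 + 895.22 = 8676.85
Landed cost (B) = invoice 81670.27 + 8676.85 + duty 7947.06 = 98294.18
Difference = |98489.61 − 98294.18| = 195.43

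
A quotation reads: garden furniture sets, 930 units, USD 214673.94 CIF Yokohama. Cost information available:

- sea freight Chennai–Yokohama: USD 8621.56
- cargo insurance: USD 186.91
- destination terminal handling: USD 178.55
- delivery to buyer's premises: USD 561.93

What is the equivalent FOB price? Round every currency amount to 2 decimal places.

Not relevant to the conversion: destination terminal, delivery — on the buyer under both terms; not part of either seller's price.
From CIF to FOB, the seller no longer bears: freight, insurance.
FOB price = 214673.94 − 8621.56 − 186.91 = 205865.47

FOB price: USD 205865.47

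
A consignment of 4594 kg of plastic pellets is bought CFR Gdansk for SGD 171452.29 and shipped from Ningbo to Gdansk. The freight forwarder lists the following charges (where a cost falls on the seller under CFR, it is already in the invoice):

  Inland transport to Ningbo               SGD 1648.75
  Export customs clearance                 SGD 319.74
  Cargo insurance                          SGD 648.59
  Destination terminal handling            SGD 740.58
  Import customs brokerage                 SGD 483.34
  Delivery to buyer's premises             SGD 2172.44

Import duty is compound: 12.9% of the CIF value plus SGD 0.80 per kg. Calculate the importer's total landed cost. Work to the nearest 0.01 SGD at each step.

CFR: the seller pays costs through ocean freight to the destination port, but not insurance.
Already in the invoice (seller's account under CFR): inland to port, export clearance — exclude.
CIF value = CFR price + insurance = 171452.29 + 648.59 = 172100.88
Ad valorem component: 172100.88 × 12.9% = 22201.01
Specific component: 4594 × 0.80 = 3675.20
Import duty = 22201.01 + 3675.20 = 25876.21
Buyer bears: insurance 648.59 + destination terminal 740.58 + brokerage 483.34 + delivery 2172.44 + duty 25876.21 = 29921.16
Landed cost = invoice 171452.29 + 29921.16 = 201373.45

Total landed cost: SGD 201373.45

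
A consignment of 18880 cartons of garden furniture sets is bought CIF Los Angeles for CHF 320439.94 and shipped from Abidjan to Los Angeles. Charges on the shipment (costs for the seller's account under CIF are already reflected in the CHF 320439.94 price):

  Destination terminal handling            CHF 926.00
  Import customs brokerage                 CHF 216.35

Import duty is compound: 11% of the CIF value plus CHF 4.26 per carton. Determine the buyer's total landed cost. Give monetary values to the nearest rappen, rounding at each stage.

CIF: the seller pays costs through ocean freight and marine insurance to the destination port.
The CIF price already equals the CIF value: 320439.94
Ad valorem component: 320439.94 × 11% = 35248.39
Specific component: 18880 × 4.26 = 80428.80
Import duty = 35248.39 + 80428.80 = 115677.19
Buyer bears: destination terminal 926.00 + brokerage 216.35 + duty 115677.19 = 116819.54
Landed cost = invoice 320439.94 + 116819.54 = 437259.48

Total landed cost: CHF 437259.48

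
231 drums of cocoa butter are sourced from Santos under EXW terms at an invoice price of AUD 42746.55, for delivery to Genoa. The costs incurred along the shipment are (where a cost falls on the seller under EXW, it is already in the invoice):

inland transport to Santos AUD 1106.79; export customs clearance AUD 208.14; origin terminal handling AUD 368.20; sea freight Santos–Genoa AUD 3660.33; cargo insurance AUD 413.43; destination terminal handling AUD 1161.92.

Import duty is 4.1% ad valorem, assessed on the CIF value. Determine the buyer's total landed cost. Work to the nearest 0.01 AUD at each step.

Total landed cost: AUD 51654.00

EXW: the seller makes goods available at their premises; the buyer bears all onward costs.
CIF value = EXW price + inland to port + export clearance + origin terminal + freight + insurance = 42746.55 + 1106.79 + 208.14 + 368.20 + 3660.33 + 413.43 = 48503.44
Import duty = 48503.44 × 4.1% = 1988.64
Buyer bears: inland to port 1106.79 + export clearance 208.14 + origin terminal 368.20 + freight 3660.33 + insurance 413.43 + destination terminal 1161.92 + duty 1988.64 = 8907.45
Landed cost = invoice 42746.55 + 8907.45 = 51654.00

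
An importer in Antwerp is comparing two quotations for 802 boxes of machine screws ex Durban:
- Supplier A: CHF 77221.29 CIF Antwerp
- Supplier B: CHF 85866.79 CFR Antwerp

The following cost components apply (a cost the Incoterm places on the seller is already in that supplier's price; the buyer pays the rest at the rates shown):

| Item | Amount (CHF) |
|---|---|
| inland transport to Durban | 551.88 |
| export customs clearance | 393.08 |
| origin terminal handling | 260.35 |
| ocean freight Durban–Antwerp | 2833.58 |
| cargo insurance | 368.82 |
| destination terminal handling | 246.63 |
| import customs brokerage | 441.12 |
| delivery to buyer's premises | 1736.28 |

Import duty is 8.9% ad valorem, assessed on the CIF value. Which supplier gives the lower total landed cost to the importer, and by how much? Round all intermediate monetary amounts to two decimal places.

Supplier A (CIF):
The CIF price already equals the CIF value: 77221.29
Import duty = 77221.29 × 8.9% = 6872.69
Buyer bears (A): 246.63 + 441.12 + 1736.28 = 2424.03
Landed cost (A) = invoice 77221.29 + 2424.03 + duty 6872.69 = 86518.01
Supplier B (CFR):
CIF value = CFR price + insurance = 85866.79 + 368.82 = 86235.61
Import duty = 86235.61 × 8.9% = 7674.97
Buyer bears (B): 368.82 + 246.63 + 441.12 + 1736.28 = 2792.85
Landed cost (B) = invoice 85866.79 + 2792.85 + duty 7674.97 = 96334.61
Difference = |86518.01 − 96334.61| = 9816.60

Supplier A is cheaper by CHF 9816.60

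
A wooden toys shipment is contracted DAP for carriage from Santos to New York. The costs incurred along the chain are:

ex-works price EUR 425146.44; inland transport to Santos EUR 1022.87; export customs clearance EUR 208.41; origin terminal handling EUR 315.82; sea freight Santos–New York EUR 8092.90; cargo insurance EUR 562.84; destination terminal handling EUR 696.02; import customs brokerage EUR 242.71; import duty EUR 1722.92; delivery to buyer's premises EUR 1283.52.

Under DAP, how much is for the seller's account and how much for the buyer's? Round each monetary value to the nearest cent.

Seller: EUR 437328.82; buyer: EUR 1965.63

DAP: the seller bears all costs to the named destination except import duty and clearance.
Seller's account: goods 425146.44 + inland to port 1022.87 + export clearance 208.41 + origin terminal 315.82 + freight 8092.90 + insurance 562.84 + destination terminal 696.02 + delivery 1283.52 = 437328.82
Buyer's account: brokerage 242.71 + duty 1722.92 = 1965.63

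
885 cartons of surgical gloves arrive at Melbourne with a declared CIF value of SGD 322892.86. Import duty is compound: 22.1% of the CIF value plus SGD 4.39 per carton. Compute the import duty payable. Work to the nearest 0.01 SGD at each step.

Ad valorem component: 322892.86 × 22.1% = 71359.32
Specific component: 885 × 4.39 = 3885.15
Import duty = 71359.32 + 3885.15 = 75244.47

Import duty: SGD 75244.47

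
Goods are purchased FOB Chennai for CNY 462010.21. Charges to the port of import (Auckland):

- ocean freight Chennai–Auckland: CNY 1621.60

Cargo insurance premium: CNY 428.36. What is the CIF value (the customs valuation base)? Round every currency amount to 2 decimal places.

CIF value: CNY 464060.17

CIF = FOB price + freight + insurance
CIF = 462010.21 + 1621.60 + 428.36 = 464060.17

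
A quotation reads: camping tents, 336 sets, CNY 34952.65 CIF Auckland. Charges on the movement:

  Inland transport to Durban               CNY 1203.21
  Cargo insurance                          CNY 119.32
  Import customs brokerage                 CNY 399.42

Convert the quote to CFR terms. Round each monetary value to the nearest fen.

CFR price: CNY 34833.33

Not relevant to the conversion: inland to port — on the seller under both CIF and CFR; already in the CIF price and stays in the CFR price. brokerage — on the buyer under both terms; not part of either seller's price.
From CIF to CFR, the seller no longer bears: insurance.
CFR price = 34952.65 − 119.32 = 34833.33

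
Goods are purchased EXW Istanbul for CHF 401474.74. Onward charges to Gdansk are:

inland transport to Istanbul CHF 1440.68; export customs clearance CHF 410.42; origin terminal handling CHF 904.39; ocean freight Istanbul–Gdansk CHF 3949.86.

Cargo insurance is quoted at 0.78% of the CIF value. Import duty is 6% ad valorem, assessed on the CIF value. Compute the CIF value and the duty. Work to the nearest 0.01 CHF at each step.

CIF value: CHF 411388.92; import duty: CHF 24683.34

Let C be the CIF value. C = EXW price + pre-shipment costs + freight + 0.78% × C
C − 0.78% × C = 401474.74 + 1440.68 + 410.42 + 904.39 + 3949.86
0.9922 × C = 408180.09
C = 408180.09 / 0.9922 = 411388.92
Insurance premium = 0.78% × 411388.92 = 3208.83
Import duty = 411388.92 × 6% = 24683.34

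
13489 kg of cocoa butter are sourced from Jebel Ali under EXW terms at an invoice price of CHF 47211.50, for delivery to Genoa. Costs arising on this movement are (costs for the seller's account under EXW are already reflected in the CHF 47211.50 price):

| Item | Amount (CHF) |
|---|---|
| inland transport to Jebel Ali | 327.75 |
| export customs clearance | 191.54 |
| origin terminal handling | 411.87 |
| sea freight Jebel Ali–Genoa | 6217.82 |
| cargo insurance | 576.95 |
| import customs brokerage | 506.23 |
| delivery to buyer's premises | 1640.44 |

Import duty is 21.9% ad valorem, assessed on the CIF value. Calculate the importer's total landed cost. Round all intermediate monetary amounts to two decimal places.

EXW: the seller makes goods available at their premises; the buyer bears all onward costs.
CIF value = EXW price + inland to port + export clearance + origin terminal + freight + insurance = 47211.50 + 327.75 + 191.54 + 411.87 + 6217.82 + 576.95 = 54937.43
Import duty = 54937.43 × 21.9% = 12031.30
Buyer bears: inland to port 327.75 + export clearance 191.54 + origin terminal 411.87 + freight 6217.82 + insurance 576.95 + brokerage 506.23 + delivery 1640.44 + duty 12031.30 = 21903.90
Landed cost = invoice 47211.50 + 21903.90 = 69115.40

Total landed cost: CHF 69115.40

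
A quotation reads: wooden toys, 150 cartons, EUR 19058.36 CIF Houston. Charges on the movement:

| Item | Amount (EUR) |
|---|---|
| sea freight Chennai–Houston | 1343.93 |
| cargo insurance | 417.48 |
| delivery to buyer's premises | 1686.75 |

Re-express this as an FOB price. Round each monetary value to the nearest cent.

Not relevant to the conversion: delivery — on the buyer under both terms; not part of either seller's price.
From CIF to FOB, the seller no longer bears: freight, insurance.
FOB price = 19058.36 − 1343.93 − 417.48 = 17296.95

FOB price: EUR 17296.95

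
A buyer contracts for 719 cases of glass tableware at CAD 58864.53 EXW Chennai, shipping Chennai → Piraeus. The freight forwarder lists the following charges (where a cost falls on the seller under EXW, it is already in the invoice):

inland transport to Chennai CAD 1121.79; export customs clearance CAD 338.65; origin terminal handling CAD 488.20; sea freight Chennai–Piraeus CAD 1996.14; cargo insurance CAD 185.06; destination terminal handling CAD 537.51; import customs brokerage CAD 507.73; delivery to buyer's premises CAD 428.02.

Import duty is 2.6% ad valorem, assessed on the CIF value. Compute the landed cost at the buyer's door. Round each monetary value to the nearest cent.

Total landed cost: CAD 66105.48

EXW: the seller makes goods available at their premises; the buyer bears all onward costs.
CIF value = EXW price + inland to port + export clearance + origin terminal + freight + insurance = 58864.53 + 1121.79 + 338.65 + 488.20 + 1996.14 + 185.06 = 62994.37
Import duty = 62994.37 × 2.6% = 1637.85
Buyer bears: inland to port 1121.79 + export clearance 338.65 + origin terminal 488.20 + freight 1996.14 + insurance 185.06 + destination terminal 537.51 + brokerage 507.73 + delivery 428.02 + duty 1637.85 = 7240.95
Landed cost = invoice 58864.53 + 7240.95 = 66105.48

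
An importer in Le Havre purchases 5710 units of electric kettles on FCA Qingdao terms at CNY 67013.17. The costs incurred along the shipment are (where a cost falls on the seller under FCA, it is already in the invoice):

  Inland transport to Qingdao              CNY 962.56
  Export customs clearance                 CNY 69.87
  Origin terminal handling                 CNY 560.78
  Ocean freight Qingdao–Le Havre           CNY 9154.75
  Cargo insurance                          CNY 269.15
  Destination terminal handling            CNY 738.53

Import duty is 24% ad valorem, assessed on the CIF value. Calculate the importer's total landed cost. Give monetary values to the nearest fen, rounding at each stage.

FCA: the seller delivers export-cleared goods to the carrier; the buyer bears costs from that point.
Already in the invoice (seller's account under FCA): inland to port, export clearance — exclude.
CIF value = FCA price + origin terminal + freight + insurance = 67013.17 + 560.78 + 9154.75 + 269.15 = 76997.85
Import duty = 76997.85 × 24% = 18479.48
Buyer bears: origin terminal 560.78 + freight 9154.75 + insurance 269.15 + destination terminal 738.53 + duty 18479.48 = 29202.69
Landed cost = invoice 67013.17 + 29202.69 = 96215.86

Total landed cost: CNY 96215.86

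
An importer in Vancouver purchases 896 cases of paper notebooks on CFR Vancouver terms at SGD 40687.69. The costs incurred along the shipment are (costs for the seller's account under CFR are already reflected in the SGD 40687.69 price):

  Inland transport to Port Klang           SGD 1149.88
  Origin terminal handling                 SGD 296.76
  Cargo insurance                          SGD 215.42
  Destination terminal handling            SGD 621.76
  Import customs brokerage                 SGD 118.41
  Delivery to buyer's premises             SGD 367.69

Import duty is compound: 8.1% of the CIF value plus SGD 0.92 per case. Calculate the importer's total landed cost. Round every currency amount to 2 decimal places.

CFR: the seller pays costs through ocean freight to the destination port, but not insurance.
Already in the invoice (seller's account under CFR): inland to port, origin terminal — exclude.
CIF value = CFR price + insurance = 40687.69 + 215.42 = 40903.11
Ad valorem component: 40903.11 × 8.1% = 3313.15
Specific component: 896 × 0.92 = 824.32
Import duty = 3313.15 + 824.32 = 4137.47
Buyer bears: insurance 215.42 + destination terminal 621.76 + brokerage 118.41 + delivery 367.69 + duty 4137.47 = 5460.75
Landed cost = invoice 40687.69 + 5460.75 = 46148.44

Total landed cost: SGD 46148.44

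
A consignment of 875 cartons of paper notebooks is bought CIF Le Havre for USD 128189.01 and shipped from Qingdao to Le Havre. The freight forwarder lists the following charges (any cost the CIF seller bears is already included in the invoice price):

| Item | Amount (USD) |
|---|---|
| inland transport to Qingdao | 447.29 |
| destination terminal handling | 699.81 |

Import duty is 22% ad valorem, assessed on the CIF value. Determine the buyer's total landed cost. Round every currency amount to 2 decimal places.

Total landed cost: USD 157090.40

CIF: the seller pays costs through ocean freight and marine insurance to the destination port.
Already in the invoice (seller's account under CIF): inland to port — exclude.
The CIF price already equals the CIF value: 128189.01
Import duty = 128189.01 × 22% = 28201.58
Buyer bears: destination terminal 699.81 + duty 28201.58 = 28901.39
Landed cost = invoice 128189.01 + 28901.39 = 157090.40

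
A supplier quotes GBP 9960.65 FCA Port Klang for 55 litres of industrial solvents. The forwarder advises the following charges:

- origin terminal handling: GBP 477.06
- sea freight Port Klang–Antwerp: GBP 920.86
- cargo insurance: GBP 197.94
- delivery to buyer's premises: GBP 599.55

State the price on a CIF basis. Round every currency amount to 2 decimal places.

Not relevant to the conversion: delivery — on the buyer under both terms; not part of either seller's price.
From FCA to CIF, the seller additionally bears: origin terminal, freight, insurance.
CIF price = 9960.65 + 477.06 + 920.86 + 197.94 = 11556.51

CIF price: GBP 11556.51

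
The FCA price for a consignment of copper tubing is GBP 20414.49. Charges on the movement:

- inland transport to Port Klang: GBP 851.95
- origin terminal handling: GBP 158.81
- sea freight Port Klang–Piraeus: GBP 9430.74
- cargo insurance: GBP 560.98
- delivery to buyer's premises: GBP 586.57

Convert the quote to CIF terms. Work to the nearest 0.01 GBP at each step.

CIF price: GBP 30565.02

Not relevant to the conversion: inland to port — on the seller under both FCA and CIF; already in the FCA price and stays in the CIF price. delivery — on the buyer under both terms; not part of either seller's price.
From FCA to CIF, the seller additionally bears: origin terminal, freight, insurance.
CIF price = 20414.49 + 158.81 + 9430.74 + 560.98 = 30565.02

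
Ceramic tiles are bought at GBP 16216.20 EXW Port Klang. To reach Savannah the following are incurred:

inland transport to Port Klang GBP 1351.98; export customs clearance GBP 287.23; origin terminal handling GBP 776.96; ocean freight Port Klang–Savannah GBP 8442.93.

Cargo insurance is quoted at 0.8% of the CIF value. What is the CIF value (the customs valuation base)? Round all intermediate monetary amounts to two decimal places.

CIF value: GBP 27293.65

Let C be the CIF value. C = EXW price + pre-shipment costs + freight + 0.8% × C
C − 0.8% × C = 16216.20 + 1351.98 + 287.23 + 776.96 + 8442.93
0.992 × C = 27075.30
C = 27075.30 / 0.992 = 27293.65
Insurance premium = 0.8% × 27293.65 = 218.35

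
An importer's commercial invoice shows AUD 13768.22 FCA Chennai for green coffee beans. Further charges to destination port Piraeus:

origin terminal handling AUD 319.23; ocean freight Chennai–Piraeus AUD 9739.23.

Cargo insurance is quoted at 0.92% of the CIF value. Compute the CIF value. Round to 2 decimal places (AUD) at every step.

CIF value: AUD 24047.92

Let C be the CIF value. C = FCA price + pre-shipment costs + freight + 0.92% × C
C − 0.92% × C = 13768.22 + 319.23 + 9739.23
0.9908 × C = 23826.68
C = 23826.68 / 0.9908 = 24047.92
Insurance premium = 0.92% × 24047.92 = 221.24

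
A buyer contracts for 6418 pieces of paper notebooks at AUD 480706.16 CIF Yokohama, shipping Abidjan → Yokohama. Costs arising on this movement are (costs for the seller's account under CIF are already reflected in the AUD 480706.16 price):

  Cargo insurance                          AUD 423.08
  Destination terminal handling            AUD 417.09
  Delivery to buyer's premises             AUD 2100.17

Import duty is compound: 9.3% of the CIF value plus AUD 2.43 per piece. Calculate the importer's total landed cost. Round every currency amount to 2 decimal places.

CIF: the seller pays costs through ocean freight and marine insurance to the destination port.
Already in the invoice (seller's account under CIF): insurance — exclude.
The CIF price already equals the CIF value: 480706.16
Ad valorem component: 480706.16 × 9.3% = 44705.67
Specific component: 6418 × 2.43 = 15595.74
Import duty = 44705.67 + 15595.74 = 60301.41
Buyer bears: destination terminal 417.09 + delivery 2100.17 + duty 60301.41 = 62818.67
Landed cost = invoice 480706.16 + 62818.67 = 543524.83

Total landed cost: AUD 543524.83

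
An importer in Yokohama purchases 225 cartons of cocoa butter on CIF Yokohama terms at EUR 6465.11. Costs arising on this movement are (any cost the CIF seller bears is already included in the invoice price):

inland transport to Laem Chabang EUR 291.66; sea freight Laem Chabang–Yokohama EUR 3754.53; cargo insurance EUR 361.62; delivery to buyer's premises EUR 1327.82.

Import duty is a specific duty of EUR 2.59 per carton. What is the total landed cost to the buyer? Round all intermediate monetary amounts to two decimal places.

Total landed cost: EUR 8375.68

CIF: the seller pays costs through ocean freight and marine insurance to the destination port.
Already in the invoice (seller's account under CIF): inland to port, freight, insurance — exclude.
The CIF price already equals the CIF value: 6465.11
Import duty = 225 × 2.59 = 582.75
Buyer bears: delivery 1327.82 + duty 582.75 = 1910.57
Landed cost = invoice 6465.11 + 1910.57 = 8375.68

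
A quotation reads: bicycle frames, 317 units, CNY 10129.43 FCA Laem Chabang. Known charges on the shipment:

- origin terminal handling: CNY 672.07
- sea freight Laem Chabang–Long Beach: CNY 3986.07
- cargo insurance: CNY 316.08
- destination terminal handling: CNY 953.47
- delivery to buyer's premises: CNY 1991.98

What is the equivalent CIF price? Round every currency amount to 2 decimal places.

CIF price: CNY 15103.65

Not relevant to the conversion: delivery, destination terminal — on the buyer under both terms; not part of either seller's price.
From FCA to CIF, the seller additionally bears: origin terminal, freight, insurance.
CIF price = 10129.43 + 672.07 + 3986.07 + 316.08 = 15103.65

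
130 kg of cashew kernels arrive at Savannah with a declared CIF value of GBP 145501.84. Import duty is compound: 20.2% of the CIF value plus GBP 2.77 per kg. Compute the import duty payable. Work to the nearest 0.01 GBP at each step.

Import duty: GBP 29751.47

Ad valorem component: 145501.84 × 20.2% = 29391.37
Specific component: 130 × 2.77 = 360.10
Import duty = 29391.37 + 360.10 = 29751.47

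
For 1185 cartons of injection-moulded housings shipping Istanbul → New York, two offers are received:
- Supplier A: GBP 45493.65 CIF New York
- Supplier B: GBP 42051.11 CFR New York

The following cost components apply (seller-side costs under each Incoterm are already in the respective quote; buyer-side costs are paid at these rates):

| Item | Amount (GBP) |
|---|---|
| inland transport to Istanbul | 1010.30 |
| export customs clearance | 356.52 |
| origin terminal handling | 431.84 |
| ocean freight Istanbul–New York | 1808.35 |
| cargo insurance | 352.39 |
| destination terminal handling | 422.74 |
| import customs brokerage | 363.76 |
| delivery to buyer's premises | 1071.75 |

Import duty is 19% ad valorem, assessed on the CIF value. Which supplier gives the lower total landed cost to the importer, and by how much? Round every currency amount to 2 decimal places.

Supplier A (CIF):
The CIF price already equals the CIF value: 45493.65
Import duty = 45493.65 × 19% = 8643.79
Buyer bears (A): 422.74 + 363.76 + 1071.75 = 1858.25
Landed cost (A) = invoice 45493.65 + 1858.25 + duty 8643.79 = 55995.69
Supplier B (CFR):
CIF value = CFR price + insurance = 42051.11 + 352.39 = 42403.50
Import duty = 42403.50 × 19% = 8056.67
Buyer bears (B): 352.39 + 422.74 + 363.76 + 1071.75 = 2210.64
Landed cost (B) = invoice 42051.11 + 2210.64 + duty 8056.67 = 52318.42
Difference = |55995.69 − 52318.42| = 3677.27

Supplier B is cheaper by GBP 3677.27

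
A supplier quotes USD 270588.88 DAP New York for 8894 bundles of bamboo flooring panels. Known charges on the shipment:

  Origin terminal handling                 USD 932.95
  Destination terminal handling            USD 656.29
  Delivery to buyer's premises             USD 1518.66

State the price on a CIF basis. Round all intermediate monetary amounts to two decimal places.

CIF price: USD 268413.93

Not relevant to the conversion: origin terminal — on the seller under both DAP and CIF; already in the DAP price and stays in the CIF price.
From DAP to CIF, the seller no longer bears: destination terminal, delivery.
CIF price = 270588.88 − 656.29 − 1518.66 = 268413.93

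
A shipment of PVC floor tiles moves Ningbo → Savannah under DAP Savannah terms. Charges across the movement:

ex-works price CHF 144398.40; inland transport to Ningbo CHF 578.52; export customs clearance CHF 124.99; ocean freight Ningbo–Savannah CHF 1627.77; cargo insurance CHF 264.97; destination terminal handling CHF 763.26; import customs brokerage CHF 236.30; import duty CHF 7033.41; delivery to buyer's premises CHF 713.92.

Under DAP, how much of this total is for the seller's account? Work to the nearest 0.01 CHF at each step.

DAP: the seller bears all costs to the named destination except import duty and clearance.
Seller's account: goods 144398.40 + inland to port 578.52 + export clearance 124.99 + freight 1627.77 + insurance 264.97 + destination terminal 763.26 + delivery 713.92 = 148471.83
Buyer's account: brokerage 236.30 + duty 7033.41 = 7269.71

Seller's account: CHF 148471.83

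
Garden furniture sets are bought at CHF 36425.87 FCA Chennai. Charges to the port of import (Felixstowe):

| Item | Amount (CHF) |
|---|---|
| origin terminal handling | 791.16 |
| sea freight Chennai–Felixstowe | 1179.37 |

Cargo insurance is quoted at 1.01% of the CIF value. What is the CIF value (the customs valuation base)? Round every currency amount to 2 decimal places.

Let C be the CIF value. C = FCA price + pre-shipment costs + freight + 1.01% × C
C − 1.01% × C = 36425.87 + 791.16 + 1179.37
0.9899 × C = 38396.40
C = 38396.40 / 0.9899 = 38788.16
Insurance premium = 1.01% × 38788.16 = 391.76

CIF value: CHF 38788.16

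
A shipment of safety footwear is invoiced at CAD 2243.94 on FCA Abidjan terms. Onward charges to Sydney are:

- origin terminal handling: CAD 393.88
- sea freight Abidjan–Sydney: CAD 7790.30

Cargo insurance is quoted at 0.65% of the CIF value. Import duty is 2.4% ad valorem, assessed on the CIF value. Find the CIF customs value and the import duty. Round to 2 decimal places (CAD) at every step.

CIF value: CAD 10496.35; import duty: CAD 251.91

Let C be the CIF value. C = FCA price + pre-shipment costs + freight + 0.65% × C
C − 0.65% × C = 2243.94 + 393.88 + 7790.30
0.9935 × C = 10428.12
C = 10428.12 / 0.9935 = 10496.35
Insurance premium = 0.65% × 10496.35 = 68.23
Import duty = 10496.35 × 2.4% = 251.91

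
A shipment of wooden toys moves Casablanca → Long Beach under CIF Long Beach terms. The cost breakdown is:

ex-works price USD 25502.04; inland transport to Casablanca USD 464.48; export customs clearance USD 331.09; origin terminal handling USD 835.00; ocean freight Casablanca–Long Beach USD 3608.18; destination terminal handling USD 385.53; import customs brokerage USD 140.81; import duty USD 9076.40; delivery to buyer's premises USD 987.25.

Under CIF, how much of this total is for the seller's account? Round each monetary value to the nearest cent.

CIF: the seller pays costs through ocean freight and marine insurance to the destination port.
Seller's account: goods 25502.04 + inland to port 464.48 + export clearance 331.09 + origin terminal 835.00 + freight 3608.18 = 30740.79
Buyer's account: destination terminal 385.53 + brokerage 140.81 + duty 9076.40 + delivery 987.25 = 10589.99

Seller's account: USD 30740.79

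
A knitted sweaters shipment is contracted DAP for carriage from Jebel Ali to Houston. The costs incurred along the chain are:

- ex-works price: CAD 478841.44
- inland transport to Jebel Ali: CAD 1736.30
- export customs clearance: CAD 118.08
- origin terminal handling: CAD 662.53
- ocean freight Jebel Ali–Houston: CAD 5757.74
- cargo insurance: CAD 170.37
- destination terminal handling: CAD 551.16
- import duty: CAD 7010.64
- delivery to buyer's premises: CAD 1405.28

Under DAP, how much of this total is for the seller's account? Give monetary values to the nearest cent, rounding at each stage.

Seller's account: CAD 489242.90

DAP: the seller bears all costs to the named destination except import duty and clearance.
Seller's account: goods 478841.44 + inland to port 1736.30 + export clearance 118.08 + origin terminal 662.53 + freight 5757.74 + insurance 170.37 + destination terminal 551.16 + delivery 1405.28 = 489242.90
Buyer's account: duty 7010.64 = 7010.64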